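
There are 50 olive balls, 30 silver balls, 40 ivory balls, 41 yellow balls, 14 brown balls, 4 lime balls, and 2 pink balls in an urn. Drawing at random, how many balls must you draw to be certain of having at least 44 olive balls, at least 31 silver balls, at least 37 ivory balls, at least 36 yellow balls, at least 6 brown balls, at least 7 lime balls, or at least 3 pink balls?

The worst case stops just short of every target: 43 olive, 30 silver, 36 ivory, 35 yellow, 5 brown, all 4 lime, 2 pink — 43 + 30 + 36 + 35 + 5 + 4 + 2 = 155 balls.
One more ball must push some color to its target, so 155 + 1 = 156.

156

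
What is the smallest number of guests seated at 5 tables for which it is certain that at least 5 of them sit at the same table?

21

There are 5 tables acting as pigeonholes.
With 5 × 4 = 20 guests we could place exactly 4 in each, with no class reaching 5.
One more forces some class to hold 5, so 20 + 1 = 21.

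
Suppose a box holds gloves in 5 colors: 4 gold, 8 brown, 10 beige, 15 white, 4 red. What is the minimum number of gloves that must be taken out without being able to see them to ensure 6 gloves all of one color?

24

Treat the 5 colors as pigeonholes.
In the worst case we take at most 5 of each color, but all 4 gold and all 4 red (fewer than 5), giving 4 + 5 + 5 + 5 + 4 = 23.
One more glove then forces some color to 6, so 23 + 1 = 24.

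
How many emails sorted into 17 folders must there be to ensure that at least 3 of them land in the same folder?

There are 17 folders acting as pigeonholes.
With 17 × 2 = 34 emails we could place exactly 2 in each, with no class reaching 3.
One more forces some class to hold 3, so 34 + 1 = 35.

35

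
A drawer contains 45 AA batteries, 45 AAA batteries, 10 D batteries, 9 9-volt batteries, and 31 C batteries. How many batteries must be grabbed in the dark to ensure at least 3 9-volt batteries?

134

To avoid 9-volt batteries as long as possible, exhaust the other 4 types first.
The worst case draws every non-9-volt battery first: 45 + 45 + 10 + 31 = 131.
The next 3 draws are then forced to be 9-volt, giving 131 + 3 = 134.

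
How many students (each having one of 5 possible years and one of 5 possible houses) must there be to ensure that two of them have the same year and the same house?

26

There are 5 × 5 = 25 (year, house) combinations acting as pigeonholes.
With 25 students we could place one in each, avoiding any repeat.
One more forces some (year, house) pair to hold 2, so 25 + 1 = 26.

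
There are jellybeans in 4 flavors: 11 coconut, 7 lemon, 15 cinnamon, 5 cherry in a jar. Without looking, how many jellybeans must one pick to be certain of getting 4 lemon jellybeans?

The worst case draws every non-lemon jellybean first: 11 + 15 + 5 = 31.
The next 4 draws are then forced to be lemon, giving 31 + 4 = 35.

35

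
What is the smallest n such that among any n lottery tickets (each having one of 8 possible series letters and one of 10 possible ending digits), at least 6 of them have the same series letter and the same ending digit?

401

There are 8 × 10 = 80 (series letter, ending digit) combinations acting as pigeonholes.
With 80 × 5 = 400 lottery tickets we could place exactly 5 in each, with no (series letter, ending digit) pair reaching 6.
One more forces some (series letter, ending digit) pair to hold 6, so 400 + 1 = 401.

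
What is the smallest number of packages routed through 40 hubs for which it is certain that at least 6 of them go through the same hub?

There are 40 hubs acting as pigeonholes.
With 40 × 5 = 200 packages we could place exactly 5 in each, with no class reaching 6.
One more forces some class to hold 6, so 200 + 1 = 201.

201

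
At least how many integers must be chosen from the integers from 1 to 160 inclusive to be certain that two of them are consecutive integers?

Partition {1, …, 160} into 80 pairs: {1,2}, {3,4}, …, {159,160}.
Choosing 80 integers — say the 80 even numbers 2, 4, …, 160 — takes one from each pair and avoids the property.
Choosing 81 forces two into the same pair by pigeonhole, and those are consecutive. So 81.

81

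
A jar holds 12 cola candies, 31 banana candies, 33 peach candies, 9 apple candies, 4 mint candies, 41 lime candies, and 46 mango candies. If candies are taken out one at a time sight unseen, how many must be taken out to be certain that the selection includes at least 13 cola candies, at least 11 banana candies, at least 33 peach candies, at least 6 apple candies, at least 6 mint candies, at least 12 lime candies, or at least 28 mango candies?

102

The worst case stops just short of every target: 12 cola, 10 banana, 32 peach, 5 apple, all 4 mint, 11 lime, 27 mango — 12 + 10 + 32 + 5 + 4 + 11 + 27 = 101 candies.
One more candy must push some flavor to its target, so 101 + 1 = 102.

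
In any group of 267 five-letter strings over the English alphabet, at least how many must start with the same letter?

There are 26 possible first letters, which serve as the pigeonholes.
If each of the 26 possible first letters held at most 10, the total would be at most 26 × 10 = 260 < 267, a contradiction.
So at least one holds ⌈267/26⌉ = 11.

11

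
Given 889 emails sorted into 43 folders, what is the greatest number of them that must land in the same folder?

The 889 emails fall into 43 folders.
If each of the 43 folders held at most 20, the total would be at most 43 × 20 = 860 < 889, a contradiction.
So at least one holds ⌈889/43⌉ = 21.

21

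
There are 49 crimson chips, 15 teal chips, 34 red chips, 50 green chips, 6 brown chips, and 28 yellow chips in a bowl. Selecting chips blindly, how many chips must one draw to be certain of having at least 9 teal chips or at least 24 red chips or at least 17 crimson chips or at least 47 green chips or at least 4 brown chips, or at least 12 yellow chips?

108

Each of the 6 colors has its own threshold; avoid all of them simultaneously.
The worst case stops just short of every target: 16 crimson, 8 teal, 23 red, 46 green, 3 brown, 11 yellow — 16 + 8 + 23 + 46 + 3 + 11 = 107 chips.
One more chip must push some color to its target, so 107 + 1 = 108.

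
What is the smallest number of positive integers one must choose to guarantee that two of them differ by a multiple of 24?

25

Use the pigeonhole principle on residue classes: two integers differ by a multiple of 24 exactly when they share a remainder mod 24.
There are 24 residue classes mod 24, so 24 integers can all lie in distinct classes.
One more integer must repeat a residue, giving a difference divisible by 24. So n = 24 + 1 = 25.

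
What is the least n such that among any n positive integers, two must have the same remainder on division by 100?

101

Two integers differ by a multiple of 100 exactly when they share a remainder mod 100.
There are 100 residue classes mod 100, so 100 integers can all lie in distinct classes.
One more integer must repeat a residue, giving a difference divisible by 100. So n = 100 + 1 = 101.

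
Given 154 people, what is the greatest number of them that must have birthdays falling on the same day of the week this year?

There are 7 days of the week, which serve as the pigeonholes.
If each of the 7 days of the week held at most 21, the total would be at most 7 × 21 = 147 < 154, a contradiction.
So at least one holds ⌈154/7⌉ = 22.

22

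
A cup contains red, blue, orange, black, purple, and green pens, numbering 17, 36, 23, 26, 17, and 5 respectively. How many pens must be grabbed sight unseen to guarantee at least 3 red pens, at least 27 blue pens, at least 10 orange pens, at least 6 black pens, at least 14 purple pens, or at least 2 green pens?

57

Each of the 6 ink colors has its own threshold; avoid all of them simultaneously.
The worst case stops just short of every target: 2 red, 26 blue, 9 orange, 5 black, 13 purple, 1 green — 2 + 26 + 9 + 5 + 13 + 1 = 56 pens.
One more pen must push some ink color to its target, so 56 + 1 = 57.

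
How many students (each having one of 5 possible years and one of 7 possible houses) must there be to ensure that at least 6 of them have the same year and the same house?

There are 5 × 7 = 35 (year, house) combinations acting as pigeonholes.
With 35 × 5 = 175 students we could place exactly 5 in each, with no (year, house) pair reaching 6.
One more forces some (year, house) pair to hold 6, so 175 + 1 = 176.

176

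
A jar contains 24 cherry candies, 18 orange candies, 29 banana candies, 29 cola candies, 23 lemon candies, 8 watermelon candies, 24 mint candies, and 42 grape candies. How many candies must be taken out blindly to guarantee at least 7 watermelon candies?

196

The worst case draws every non-watermelon candy first: 24 + 18 + 29 + 29 + 23 + 24 + 42 = 189.
The next 7 draws are then forced to be watermelon, giving 189 + 7 = 196.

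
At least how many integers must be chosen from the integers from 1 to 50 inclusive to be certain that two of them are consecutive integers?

Partition {1, …, 50} into 25 pairs: {1,2}, {3,4}, …, {49,50}.
Choosing 25 integers — say the 25 even numbers 2, 4, …, 50 — takes one from each pair and avoids the property.
Choosing 26 forces two into the same pair by pigeonhole, and those are consecutive. So 26.

26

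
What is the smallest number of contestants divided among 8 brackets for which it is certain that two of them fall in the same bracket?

9

There are 8 brackets acting as pigeonholes.
With 8 contestants we could place one in each, avoiding any repeat.
One more forces some class to hold 2, so 8 + 1 = 9.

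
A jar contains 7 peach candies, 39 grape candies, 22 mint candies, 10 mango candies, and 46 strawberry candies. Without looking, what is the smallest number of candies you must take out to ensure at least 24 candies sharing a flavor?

In the worst case we take at most 23 of each flavor, but all 7 peach, all 22 mint, and all 10 mango (fewer than 23), giving 7 + 23 + 22 + 10 + 23 = 85.
One more candy then forces some flavor to 24, so 85 + 1 = 86.

86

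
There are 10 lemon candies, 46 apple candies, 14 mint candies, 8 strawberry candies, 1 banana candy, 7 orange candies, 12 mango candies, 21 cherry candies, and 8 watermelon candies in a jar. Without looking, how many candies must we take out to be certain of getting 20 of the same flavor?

In the worst case we take at most 19 of each flavor, but all 10 lemon, all 14 mint, all 8 strawberry, all 1 banana, all 7 orange, all 12 mango, and all 8 watermelon (fewer than 19), giving 10 + 19 + 14 + 8 + 1 + 7 + 12 + 19 + 8 = 98.
One more candy then forces some flavor to 20, so 98 + 1 = 99.

99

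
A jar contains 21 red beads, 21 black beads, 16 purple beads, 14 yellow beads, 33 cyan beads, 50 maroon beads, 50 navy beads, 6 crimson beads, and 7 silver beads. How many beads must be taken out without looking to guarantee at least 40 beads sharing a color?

197

In the worst case we take at most 39 of each color, but all 21 red, all 21 black, all 16 purple, all 14 yellow, all 33 cyan, all 6 crimson, and all 7 silver (fewer than 39), giving 21 + 21 + 16 + 14 + 33 + 39 + 39 + 6 + 7 = 196.
One more bead then forces some color to 40, so 196 + 1 = 197.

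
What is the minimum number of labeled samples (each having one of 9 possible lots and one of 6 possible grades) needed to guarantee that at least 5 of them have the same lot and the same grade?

217

There are 9 × 6 = 54 (lot, grade) combinations acting as pigeonholes.
With 54 × 4 = 216 labeled samples we could place exactly 4 in each, with no (lot, grade) pair reaching 5.
One more forces some (lot, grade) pair to hold 5, so 216 + 1 = 217.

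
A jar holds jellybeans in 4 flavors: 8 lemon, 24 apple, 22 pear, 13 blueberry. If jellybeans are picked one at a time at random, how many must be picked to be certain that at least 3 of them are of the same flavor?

Treat the 4 flavors as pigeonholes.
The worst case takes 2 jellybeans of each flavor without reaching 3 of any: 4 × 2 = 8.
The next jellybean must bring some flavor to 3, so 8 + 1 = 9.

9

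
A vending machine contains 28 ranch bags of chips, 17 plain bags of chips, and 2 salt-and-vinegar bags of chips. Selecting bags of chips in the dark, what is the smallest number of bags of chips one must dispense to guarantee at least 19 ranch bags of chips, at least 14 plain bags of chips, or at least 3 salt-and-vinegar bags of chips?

The worst case stops just short of every target: 18 ranch, 13 plain, 2 salt-and-vinegar — 18 + 13 + 2 = 33 bags of chips.
One more bag of chips must push some flavor to its target, so 33 + 1 = 34.

34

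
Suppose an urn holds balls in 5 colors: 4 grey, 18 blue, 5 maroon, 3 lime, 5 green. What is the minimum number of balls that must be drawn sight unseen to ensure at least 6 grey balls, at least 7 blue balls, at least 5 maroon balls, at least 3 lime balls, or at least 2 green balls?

18

The worst case stops just short of every target: all 4 grey, 6 blue, 4 maroon, 2 lime, 1 green — 4 + 6 + 4 + 2 + 1 = 17 balls.
One more ball must push some color to its target, so 17 + 1 = 18.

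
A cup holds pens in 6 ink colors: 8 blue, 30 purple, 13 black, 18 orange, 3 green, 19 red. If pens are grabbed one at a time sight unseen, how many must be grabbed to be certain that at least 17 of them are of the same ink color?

In the worst case we take at most 16 of each ink color, but all 8 blue, all 13 black, and all 3 green (fewer than 16), giving 8 + 16 + 13 + 16 + 3 + 16 = 72.
One more pen then forces some ink color to 17, so 72 + 1 = 73.

73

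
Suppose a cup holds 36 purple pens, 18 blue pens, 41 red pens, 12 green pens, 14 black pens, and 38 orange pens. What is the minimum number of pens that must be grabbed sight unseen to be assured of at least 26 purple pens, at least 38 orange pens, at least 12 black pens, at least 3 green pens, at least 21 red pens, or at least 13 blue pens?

108

The worst case stops just short of every target: 25 purple, 12 blue, 20 red, 2 green, 11 black, 37 orange — 25 + 12 + 20 + 2 + 11 + 37 = 107 pens.
One more pen must push some ink color to its target, so 107 + 1 = 108.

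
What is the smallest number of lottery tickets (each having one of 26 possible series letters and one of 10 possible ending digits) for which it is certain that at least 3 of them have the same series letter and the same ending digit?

521

There are 26 × 10 = 260 (series letter, ending digit) combinations acting as pigeonholes.
With 260 × 2 = 520 lottery tickets we could place exactly 2 in each, with no (series letter, ending digit) pair reaching 3.
One more forces some (series letter, ending digit) pair to hold 3, so 520 + 1 = 521.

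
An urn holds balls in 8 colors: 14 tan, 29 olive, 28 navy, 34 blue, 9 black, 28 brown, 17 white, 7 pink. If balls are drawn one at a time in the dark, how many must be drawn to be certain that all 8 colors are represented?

160

The hardest color to obtain is pink: we could draw every other ball first — 166 − 7 = 159 balls — without a single pink one.
The next draw must be pink, so 159 + 1 = 160.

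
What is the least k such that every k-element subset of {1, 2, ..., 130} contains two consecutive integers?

Partition {1, …, 130} into 65 pairs: {1,2}, {3,4}, …, {129,130}.
Choosing 65 integers — say the 65 even numbers 2, 4, …, 130 — takes one from each pair and avoids the property.
Choosing 66 forces two into the same pair by pigeonhole, and those are consecutive. So 66.

66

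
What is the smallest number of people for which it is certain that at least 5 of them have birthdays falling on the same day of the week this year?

29

There are 7 days of the week acting as pigeonholes.
With 7 × 4 = 28 people we could place exactly 4 in each, with no class reaching 5.
One more forces some class to hold 5, so 28 + 1 = 29.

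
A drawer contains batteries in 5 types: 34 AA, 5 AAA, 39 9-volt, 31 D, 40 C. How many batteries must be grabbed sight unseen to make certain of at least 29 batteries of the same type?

118

In the worst case we take at most 28 of each type, but all 5 AAA (fewer than 28), giving 28 + 5 + 28 + 28 + 28 = 117.
One more battery then forces some type to 29, so 117 + 1 = 118.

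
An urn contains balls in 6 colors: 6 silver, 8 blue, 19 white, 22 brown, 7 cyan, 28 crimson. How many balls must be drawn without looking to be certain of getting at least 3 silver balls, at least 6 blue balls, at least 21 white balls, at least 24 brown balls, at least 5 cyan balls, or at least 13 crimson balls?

The worst case stops just short of every target: 2 silver, 5 blue, all 19 white, all 22 brown, 4 cyan, 12 crimson — 2 + 5 + 19 + 22 + 4 + 12 = 64 balls.
One more ball must push some color to its target, so 64 + 1 = 65.

65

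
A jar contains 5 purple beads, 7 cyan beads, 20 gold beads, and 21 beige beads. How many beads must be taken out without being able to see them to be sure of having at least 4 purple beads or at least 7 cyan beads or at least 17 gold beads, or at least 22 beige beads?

47

The worst case stops just short of every target: 3 purple, 6 cyan, 16 gold, 21 beige — 3 + 6 + 16 + 21 = 46 beads.
One more bead must push some color to its target, so 46 + 1 = 47.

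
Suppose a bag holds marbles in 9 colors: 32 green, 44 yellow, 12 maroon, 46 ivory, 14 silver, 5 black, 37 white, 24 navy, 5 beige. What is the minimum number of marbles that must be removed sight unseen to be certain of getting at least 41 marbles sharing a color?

In the worst case we take at most 40 of each color, but all 32 green, all 12 maroon, all 14 silver, all 5 black, all 37 white, all 24 navy, and all 5 beige (fewer than 40), giving 32 + 40 + 12 + 40 + 14 + 5 + 37 + 24 + 5 = 209.
One more marble then forces some color to 41, so 209 + 1 = 210.

210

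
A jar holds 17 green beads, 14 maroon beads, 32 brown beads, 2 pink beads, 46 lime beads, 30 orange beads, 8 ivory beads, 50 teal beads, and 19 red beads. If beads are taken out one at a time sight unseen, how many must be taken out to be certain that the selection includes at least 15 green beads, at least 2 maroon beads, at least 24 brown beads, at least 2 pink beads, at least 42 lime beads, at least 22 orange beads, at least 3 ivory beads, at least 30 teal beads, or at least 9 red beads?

Each of the 9 colors has its own threshold; avoid all of them simultaneously.
The worst case stops just short of every target: 14 green, 1 maroon, 23 brown, 1 pink, 41 lime, 21 orange, 2 ivory, 29 teal, 8 red — 14 + 1 + 23 + 1 + 41 + 21 + 2 + 29 + 8 = 140 beads.
One more bead must push some color to its target, so 140 + 1 = 141.

141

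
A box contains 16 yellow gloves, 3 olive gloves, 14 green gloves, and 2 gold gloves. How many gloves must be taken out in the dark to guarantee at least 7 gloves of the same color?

18

In the worst case we take at most 6 of each color, but all 3 olive and all 2 gold (fewer than 6), giving 6 + 3 + 6 + 2 = 17.
One more glove then forces some color to 7, so 17 + 1 = 18.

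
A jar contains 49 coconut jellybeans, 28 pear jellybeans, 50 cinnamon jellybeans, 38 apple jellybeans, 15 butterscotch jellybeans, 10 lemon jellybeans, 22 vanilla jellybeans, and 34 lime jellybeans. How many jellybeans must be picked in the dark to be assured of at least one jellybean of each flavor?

The hardest flavor to obtain is lemon: we could draw every other jellybean first — 246 − 10 = 236 jellybeans — without a single lemon one.
The next draw must be lemon, so 236 + 1 = 237.

237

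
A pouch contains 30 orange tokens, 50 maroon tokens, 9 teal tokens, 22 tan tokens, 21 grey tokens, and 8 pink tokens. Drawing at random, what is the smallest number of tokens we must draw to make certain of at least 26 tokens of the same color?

111

In the worst case we take at most 25 of each color, but all 9 teal, all 22 tan, all 21 grey, and all 8 pink (fewer than 25), giving 25 + 25 + 9 + 22 + 21 + 8 = 110.
One more token then forces some color to 26, so 110 + 1 = 111.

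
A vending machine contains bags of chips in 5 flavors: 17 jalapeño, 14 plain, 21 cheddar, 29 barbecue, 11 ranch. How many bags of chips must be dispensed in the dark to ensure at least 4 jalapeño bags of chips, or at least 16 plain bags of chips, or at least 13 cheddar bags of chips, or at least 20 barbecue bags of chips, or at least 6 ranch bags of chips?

54

Each of the 5 flavors has its own threshold; avoid all of them simultaneously.
The worst case stops just short of every target: 3 jalapeño, all 14 plain, 12 cheddar, 19 barbecue, 5 ranch — 3 + 14 + 12 + 19 + 5 = 53 bags of chips.
One more bag of chips must push some flavor to its target, so 53 + 1 = 54.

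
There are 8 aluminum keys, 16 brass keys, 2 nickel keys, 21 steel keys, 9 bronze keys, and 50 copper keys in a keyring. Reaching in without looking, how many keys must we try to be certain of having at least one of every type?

105

The hardest type to obtain is nickel: we could draw every other key first — 106 − 2 = 104 keys — without a single nickel one.
The next draw must be nickel, so 104 + 1 = 105.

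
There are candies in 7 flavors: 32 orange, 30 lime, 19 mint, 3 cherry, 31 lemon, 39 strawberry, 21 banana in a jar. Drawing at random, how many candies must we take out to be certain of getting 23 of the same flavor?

In the worst case we take at most 22 of each flavor, but all 19 mint, all 3 cherry, and all 21 banana (fewer than 22), giving 22 + 22 + 19 + 3 + 22 + 22 + 21 = 131.
One more candy then forces some flavor to 23, so 131 + 1 = 132.

132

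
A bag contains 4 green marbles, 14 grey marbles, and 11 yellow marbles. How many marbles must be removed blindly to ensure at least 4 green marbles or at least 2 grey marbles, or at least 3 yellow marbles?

The worst case stops just short of every target: 3 green, 1 grey, 2 yellow — 3 + 1 + 2 = 6 marbles.
One more marble must push some color to its target, so 6 + 1 = 7.

7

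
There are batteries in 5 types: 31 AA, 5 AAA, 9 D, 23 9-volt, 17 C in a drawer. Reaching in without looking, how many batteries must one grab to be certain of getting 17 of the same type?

Treat the 5 types as pigeonholes.
In the worst case we take at most 16 of each type, but all 5 AAA and all 9 D (fewer than 16), giving 16 + 5 + 9 + 16 + 16 = 62.
One more battery then forces some type to 17, so 62 + 1 = 63.

63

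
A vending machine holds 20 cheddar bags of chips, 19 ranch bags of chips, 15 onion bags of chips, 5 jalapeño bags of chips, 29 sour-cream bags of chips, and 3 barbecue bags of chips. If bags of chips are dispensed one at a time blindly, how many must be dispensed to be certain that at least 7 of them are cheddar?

To avoid cheddar bags of chips as long as possible, exhaust the other 5 flavors first.
The worst case draws every non-cheddar bag of chips first: 19 + 15 + 5 + 29 + 3 = 71.
The next 7 draws are then forced to be cheddar, giving 71 + 7 = 78.

78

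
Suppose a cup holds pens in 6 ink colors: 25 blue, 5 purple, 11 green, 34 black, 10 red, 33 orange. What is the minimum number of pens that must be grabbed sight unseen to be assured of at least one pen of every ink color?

The hardest ink color to obtain is purple: we could draw every other pen first — 118 − 5 = 113 pens — without a single purple one.
The next draw must be purple, so 113 + 1 = 114.

114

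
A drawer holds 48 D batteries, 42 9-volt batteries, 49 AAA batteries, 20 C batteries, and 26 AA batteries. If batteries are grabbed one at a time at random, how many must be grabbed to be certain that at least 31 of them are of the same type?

Treat the 5 types as pigeonholes.
In the worst case we take at most 30 of each type, but all 20 C and all 26 AA (fewer than 30), giving 30 + 30 + 30 + 20 + 26 = 136.
One more battery then forces some type to 31, so 136 + 1 = 137.

137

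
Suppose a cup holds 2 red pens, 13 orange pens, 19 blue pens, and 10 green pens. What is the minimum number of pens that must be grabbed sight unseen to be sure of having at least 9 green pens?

The worst case draws every non-green pen first: 2 + 13 + 19 = 34.
The next 9 draws are then forced to be green, giving 34 + 9 = 43.

43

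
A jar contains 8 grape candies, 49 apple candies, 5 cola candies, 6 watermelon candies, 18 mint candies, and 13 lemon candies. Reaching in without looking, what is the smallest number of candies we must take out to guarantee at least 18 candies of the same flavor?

67

In the worst case we take at most 17 of each flavor, but all 8 grape, all 5 cola, all 6 watermelon, and all 13 lemon (fewer than 17), giving 8 + 17 + 5 + 6 + 17 + 13 = 66.
One more candy then forces some flavor to 18, so 66 + 1 = 67.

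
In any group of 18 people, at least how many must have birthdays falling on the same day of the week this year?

3

There are 7 days of the week, which serve as the pigeonholes.
If each of the 7 days of the week held at most 2, the total would be at most 7 × 2 = 14 < 18, a contradiction.
So at least one holds ⌈18/7⌉ = 3.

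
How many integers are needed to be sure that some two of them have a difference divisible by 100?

Two integers differ by a multiple of 100 exactly when they share a remainder mod 100.
There are 100 residue classes mod 100, so 100 integers can all lie in distinct classes.
One more integer must repeat a residue, giving a difference divisible by 100. So n = 100 + 1 = 101.

101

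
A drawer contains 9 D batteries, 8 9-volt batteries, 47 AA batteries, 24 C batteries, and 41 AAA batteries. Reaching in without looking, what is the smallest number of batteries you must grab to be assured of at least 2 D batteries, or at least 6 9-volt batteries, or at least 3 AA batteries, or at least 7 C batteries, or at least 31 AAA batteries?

45

Each of the 5 types has its own threshold; avoid all of them simultaneously.
The worst case stops just short of every target: 1 D, 5 9-volt, 2 AA, 6 C, 30 AAA — 1 + 5 + 2 + 6 + 30 = 44 batteries.
One more battery must push some type to its target, so 44 + 1 = 45.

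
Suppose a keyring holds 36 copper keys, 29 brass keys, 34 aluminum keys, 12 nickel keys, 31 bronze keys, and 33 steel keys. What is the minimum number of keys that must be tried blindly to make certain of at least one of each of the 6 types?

164

The hardest type to obtain is nickel: we could draw every other key first — 175 − 12 = 163 keys — without a single nickel one.
The next draw must be nickel, so 163 + 1 = 164.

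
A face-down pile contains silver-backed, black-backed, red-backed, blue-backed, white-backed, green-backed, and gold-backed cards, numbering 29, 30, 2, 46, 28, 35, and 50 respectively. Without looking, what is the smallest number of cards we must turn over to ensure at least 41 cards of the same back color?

In the worst case we take at most 40 of each back color, but all 29 silver-backed, all 30 black-backed, all 2 red-backed, all 28 white-backed, and all 35 green-backed (fewer than 40), giving 29 + 30 + 2 + 40 + 28 + 35 + 40 = 204.
One more card then forces some back color to 41, so 204 + 1 = 205.

205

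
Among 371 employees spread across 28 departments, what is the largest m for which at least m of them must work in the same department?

14

The 371 employees fall into 28 departments.
If each of the 28 departments held at most 13, the total would be at most 28 × 13 = 364 < 371, a contradiction.
So at least one holds ⌈371/28⌉ = 14.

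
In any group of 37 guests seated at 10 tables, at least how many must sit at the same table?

4

The 37 guests fall into 10 tables.
If each of the 10 tables held at most 3, the total would be at most 10 × 3 = 30 < 37, a contradiction.
So at least one holds ⌈37/10⌉ = 4.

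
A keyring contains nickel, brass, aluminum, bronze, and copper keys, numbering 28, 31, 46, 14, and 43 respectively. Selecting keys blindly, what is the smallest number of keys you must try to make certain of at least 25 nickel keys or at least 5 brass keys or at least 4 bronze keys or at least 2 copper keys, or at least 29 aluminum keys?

61

The worst case stops just short of every target: 24 nickel, 4 brass, 28 aluminum, 3 bronze, 1 copper — 24 + 4 + 28 + 3 + 1 = 60 keys.
One more key must push some type to its target, so 60 + 1 = 61.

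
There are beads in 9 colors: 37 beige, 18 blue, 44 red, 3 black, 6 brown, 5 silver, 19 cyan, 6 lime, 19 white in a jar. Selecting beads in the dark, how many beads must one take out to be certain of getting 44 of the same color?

In the worst case we take at most 43 of each color, but all 37 beige, all 18 blue, all 3 black, all 6 brown, all 5 silver, all 19 cyan, all 6 lime, and all 19 white (fewer than 43), giving 37 + 18 + 43 + 3 + 6 + 5 + 19 + 6 + 19 = 156.
One more bead then forces some color to 44, so 156 + 1 = 157.

157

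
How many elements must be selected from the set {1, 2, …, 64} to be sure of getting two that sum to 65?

Partition {1, …, 64} into 32 pairs: {1,64}, {2,63}, …, {32,33}.
Choosing 32 integers — say the integers 1 through 32 — takes one from each pair and avoids the property.
Choosing 33 forces two into the same pair by pigeonhole, and those sum to 65. So 33.

33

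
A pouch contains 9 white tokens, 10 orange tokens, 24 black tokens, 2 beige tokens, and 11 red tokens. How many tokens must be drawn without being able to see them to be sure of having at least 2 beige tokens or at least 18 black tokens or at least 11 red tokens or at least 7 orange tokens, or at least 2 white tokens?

The worst case stops just short of every target: 1 white, 6 orange, 17 black, 1 beige, 10 red — 1 + 6 + 17 + 1 + 10 = 35 tokens.
One more token must push some color to its target, so 35 + 1 = 36.

36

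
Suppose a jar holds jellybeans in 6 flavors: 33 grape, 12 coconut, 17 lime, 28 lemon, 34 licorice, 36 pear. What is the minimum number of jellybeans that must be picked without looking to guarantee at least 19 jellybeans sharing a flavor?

102

In the worst case we take at most 18 of each flavor, but all 12 coconut and all 17 lime (fewer than 18), giving 18 + 12 + 17 + 18 + 18 + 18 = 101.
One more jellybean then forces some flavor to 19, so 101 + 1 = 102.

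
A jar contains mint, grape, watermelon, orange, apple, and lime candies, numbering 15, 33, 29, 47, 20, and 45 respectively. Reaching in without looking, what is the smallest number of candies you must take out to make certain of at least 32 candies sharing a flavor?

Treat the 6 flavors as pigeonholes.
In the worst case we take at most 31 of each flavor, but all 15 mint, all 29 watermelon, and all 20 apple (fewer than 31), giving 15 + 31 + 29 + 31 + 20 + 31 = 157.
One more candy then forces some flavor to 32, so 157 + 1 = 158.

158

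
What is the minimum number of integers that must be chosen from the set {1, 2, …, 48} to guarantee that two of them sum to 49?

25

Partition {1, …, 48} into 24 pairs: {1,48}, {2,47}, …, {24,25}.
Choosing 24 integers — say the integers 1 through 24 — takes one from each pair and avoids the property.
Choosing 25 forces two into the same pair by pigeonhole, and those sum to 49. So 25.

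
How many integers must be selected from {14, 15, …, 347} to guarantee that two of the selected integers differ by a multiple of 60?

61

Group the integers by remainder mod 60; there are 60 residue classes, each nonempty in this range.
Choosing one from each class (60 integers) avoids any shared remainder.
One more choice must repeat a class, so two differ by a multiple of 60. Hence 60 + 1 = 61.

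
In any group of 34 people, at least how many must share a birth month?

The 34 people fall into 12 months of the year.
If each of the 12 months of the year held at most 2, the total would be at most 12 × 2 = 24 < 34, a contradiction.
So at least one holds ⌈34/12⌉ = 3.

3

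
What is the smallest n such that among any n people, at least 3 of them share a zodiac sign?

There are 12 zodiac signs acting as pigeonholes.
With 12 × 2 = 24 people we could place exactly 2 in each, with no class reaching 3.
One more forces some class to hold 3, so 24 + 1 = 25.

25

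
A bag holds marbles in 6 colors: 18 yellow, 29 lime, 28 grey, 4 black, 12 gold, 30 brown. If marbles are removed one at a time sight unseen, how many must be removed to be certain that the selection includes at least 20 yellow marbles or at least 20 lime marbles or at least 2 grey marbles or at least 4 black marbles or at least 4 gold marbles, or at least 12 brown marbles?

56

Each of the 6 colors has its own threshold; avoid all of them simultaneously.
The worst case stops just short of every target: all 18 yellow, 19 lime, 1 grey, 3 black, 3 gold, 11 brown — 18 + 19 + 1 + 3 + 3 + 11 = 55 marbles.
One more marble must push some color to its target, so 55 + 1 = 56.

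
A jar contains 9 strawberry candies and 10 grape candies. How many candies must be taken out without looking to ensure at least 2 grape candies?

11

The worst case draws every non-grape candy first: 9.
The next 2 draws are then forced to be grape, giving 9 + 2 = 11.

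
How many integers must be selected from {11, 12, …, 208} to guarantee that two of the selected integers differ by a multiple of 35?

Use the pigeonhole principle on residue classes: group the integers by remainder mod 35; there are 35 residue classes, each nonempty in this range.
Choosing one from each class (35 integers) avoids any shared remainder.
One more choice must repeat a class, so two differ by a multiple of 35. Hence 35 + 1 = 36.

36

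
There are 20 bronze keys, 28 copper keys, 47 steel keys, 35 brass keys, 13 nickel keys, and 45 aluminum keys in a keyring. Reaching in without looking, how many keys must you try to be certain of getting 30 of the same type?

149

Treat the 6 types as pigeonholes.
In the worst case we take at most 29 of each type, but all 20 bronze, all 28 copper, and all 13 nickel (fewer than 29), giving 20 + 28 + 29 + 29 + 13 + 29 = 148.
One more key then forces some type to 30, so 148 + 1 = 149.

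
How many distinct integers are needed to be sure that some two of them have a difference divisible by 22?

23

Use the pigeonhole principle on residue classes: two integers differ by a multiple of 22 exactly when they share a remainder mod 22.
There are 22 residue classes mod 22, so 22 integers can all lie in distinct classes.
One more integer must repeat a residue, giving a difference divisible by 22. So n = 22 + 1 = 23.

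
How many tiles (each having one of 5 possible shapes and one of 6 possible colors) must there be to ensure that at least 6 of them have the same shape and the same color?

There are 5 × 6 = 30 (shape, color) combinations acting as pigeonholes.
With 30 × 5 = 150 tiles we could place exactly 5 in each, with no (shape, color) pair reaching 6.
One more forces some (shape, color) pair to hold 6, so 150 + 1 = 151.

151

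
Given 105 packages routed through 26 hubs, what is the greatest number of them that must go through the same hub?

5

The 105 packages fall into 26 hubs.
If each of the 26 hubs held at most 4, the total would be at most 26 × 4 = 104 < 105, a contradiction.
So at least one holds ⌈105/26⌉ = 5.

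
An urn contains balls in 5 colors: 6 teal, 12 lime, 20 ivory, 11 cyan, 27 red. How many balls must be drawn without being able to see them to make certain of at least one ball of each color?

71

The hardest color to obtain is teal: we could draw every other ball first — 76 − 6 = 70 balls — without a single teal one.
The next draw must be teal, so 70 + 1 = 71.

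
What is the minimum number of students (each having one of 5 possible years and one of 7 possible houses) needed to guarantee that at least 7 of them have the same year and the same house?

211

There are 5 × 7 = 35 (year, house) combinations acting as pigeonholes.
With 35 × 6 = 210 students we could place exactly 6 in each, with no (year, house) pair reaching 7.
One more forces some (year, house) pair to hold 7, so 210 + 1 = 211.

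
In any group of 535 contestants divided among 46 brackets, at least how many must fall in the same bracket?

12

If each of the 46 brackets held at most 11, the total would be at most 46 × 11 = 506 < 535, a contradiction.
So at least one holds ⌈535/46⌉ = 12.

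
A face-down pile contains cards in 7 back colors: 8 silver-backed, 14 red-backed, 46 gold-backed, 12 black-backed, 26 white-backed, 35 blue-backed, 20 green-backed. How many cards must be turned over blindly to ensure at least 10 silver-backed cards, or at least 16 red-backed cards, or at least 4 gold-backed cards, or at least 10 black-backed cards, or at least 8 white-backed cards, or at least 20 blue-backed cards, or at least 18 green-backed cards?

78

Each of the 7 back colors has its own threshold; avoid all of them simultaneously.
The worst case stops just short of every target: all 8 silver-backed, all 14 red-backed, 3 gold-backed, 9 black-backed, 7 white-backed, 19 blue-backed, 17 green-backed — 8 + 14 + 3 + 9 + 7 + 19 + 17 = 77 cards.
One more card must push some back color to its target, so 77 + 1 = 78.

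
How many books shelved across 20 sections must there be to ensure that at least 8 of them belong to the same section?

There are 20 sections acting as pigeonholes.
With 20 × 7 = 140 books we could place exactly 7 in each, with no class reaching 8.
One more forces some class to hold 8, so 140 + 1 = 141.

141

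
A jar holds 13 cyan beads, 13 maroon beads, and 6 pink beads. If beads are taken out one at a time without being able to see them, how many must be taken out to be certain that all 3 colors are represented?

The hardest color to obtain is pink: we could draw every other bead first — 32 − 6 = 26 beads — without a single pink one.
The next draw must be pink, so 26 + 1 = 27.

27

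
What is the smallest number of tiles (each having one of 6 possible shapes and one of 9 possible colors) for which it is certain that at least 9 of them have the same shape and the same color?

There are 6 × 9 = 54 (shape, color) combinations acting as pigeonholes.
With 54 × 8 = 432 tiles we could place exactly 8 in each, with no (shape, color) pair reaching 9.
One more forces some (shape, color) pair to hold 9, so 432 + 1 = 433.

433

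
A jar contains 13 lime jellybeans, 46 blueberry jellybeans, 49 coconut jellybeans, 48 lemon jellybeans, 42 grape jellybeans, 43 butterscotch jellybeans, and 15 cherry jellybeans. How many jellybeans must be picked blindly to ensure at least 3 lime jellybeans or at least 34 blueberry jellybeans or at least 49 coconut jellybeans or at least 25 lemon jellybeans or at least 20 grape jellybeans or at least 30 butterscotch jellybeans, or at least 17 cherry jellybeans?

The worst case stops just short of every target: 2 lime, 33 blueberry, 48 coconut, 24 lemon, 19 grape, 29 butterscotch, all 15 cherry — 2 + 33 + 48 + 24 + 19 + 29 + 15 = 170 jellybeans.
One more jellybean must push some flavor to its target, so 170 + 1 = 171.

171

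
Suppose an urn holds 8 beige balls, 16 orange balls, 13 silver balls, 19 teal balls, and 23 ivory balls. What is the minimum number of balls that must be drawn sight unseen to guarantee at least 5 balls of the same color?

21

The worst case takes 4 balls of each color without reaching 5 of any: 5 × 4 = 20.
The next ball must bring some color to 5, so 20 + 1 = 21.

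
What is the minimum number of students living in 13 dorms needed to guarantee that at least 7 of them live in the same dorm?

79

There are 13 dorms acting as pigeonholes.
With 13 × 6 = 78 students we could place exactly 6 in each, with no class reaching 7.
One more forces some class to hold 7, so 78 + 1 = 79.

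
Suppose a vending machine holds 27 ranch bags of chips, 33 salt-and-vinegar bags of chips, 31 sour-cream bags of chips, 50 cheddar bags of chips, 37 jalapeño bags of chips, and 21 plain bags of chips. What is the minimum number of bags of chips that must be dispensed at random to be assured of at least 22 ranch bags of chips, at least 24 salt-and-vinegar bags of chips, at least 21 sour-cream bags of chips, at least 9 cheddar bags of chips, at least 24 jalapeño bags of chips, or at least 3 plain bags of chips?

The worst case stops just short of every target: 21 ranch, 23 salt-and-vinegar, 20 sour-cream, 8 cheddar, 23 jalapeño, 2 plain — 21 + 23 + 20 + 8 + 23 + 2 = 97 bags of chips.
One more bag of chips must push some flavor to its target, so 97 + 1 = 98.

98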